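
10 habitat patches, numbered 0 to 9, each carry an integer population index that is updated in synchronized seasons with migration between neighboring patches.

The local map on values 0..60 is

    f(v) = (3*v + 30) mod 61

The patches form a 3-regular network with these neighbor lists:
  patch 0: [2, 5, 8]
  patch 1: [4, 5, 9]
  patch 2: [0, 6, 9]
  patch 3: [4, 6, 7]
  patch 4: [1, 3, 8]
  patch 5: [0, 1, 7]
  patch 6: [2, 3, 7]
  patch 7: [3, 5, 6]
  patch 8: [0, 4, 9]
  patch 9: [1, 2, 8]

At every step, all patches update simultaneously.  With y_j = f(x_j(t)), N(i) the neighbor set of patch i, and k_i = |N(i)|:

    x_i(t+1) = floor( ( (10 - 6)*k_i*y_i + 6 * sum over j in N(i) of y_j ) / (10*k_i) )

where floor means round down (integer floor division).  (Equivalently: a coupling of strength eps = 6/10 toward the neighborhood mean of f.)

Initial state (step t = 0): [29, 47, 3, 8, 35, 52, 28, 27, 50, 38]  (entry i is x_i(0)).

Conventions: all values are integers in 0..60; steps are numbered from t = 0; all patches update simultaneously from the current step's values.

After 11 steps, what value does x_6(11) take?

Simulating step by step:
t=0: [29, 47, 3, 8, 35, 52, 28, 27, 50, 38]
t=1: [42, 27, 41, 44, 37, 32, 49, 42, 41, 38]
t=2: [26, 29, 34, 37, 31, 25, 43, 33, 27, 31]
t=3: [39, 31, 21, 16, 25, 39, 22, 22, 29, 23]
t=4: [32, 21, 32, 29, 32, 22, 30, 29, 43, 33]
t=5: [16, 22, 15, 46, 26, 32, 46, 52, 17, 17]
t=6: [14, 28, 22, 37, 39, 12, 31, 20, 24, 21]
t=7: [20, 33, 22, 18, 32, 20, 17, 16, 30, 38]
t=8: [36, 13, 28, 17, 19, 22, 23, 21, 34, 29]
t=9: [26, 26, 43, 27, 18, 25, 36, 31, 23, 36]
t=10: [42, 35, 30, 28, 36, 36, 24, 22, 32, 30]
t=11: [29, 23, 50, 39, 20, 22, 45, 36, 23, 38]

Answer: x_6(11) = 45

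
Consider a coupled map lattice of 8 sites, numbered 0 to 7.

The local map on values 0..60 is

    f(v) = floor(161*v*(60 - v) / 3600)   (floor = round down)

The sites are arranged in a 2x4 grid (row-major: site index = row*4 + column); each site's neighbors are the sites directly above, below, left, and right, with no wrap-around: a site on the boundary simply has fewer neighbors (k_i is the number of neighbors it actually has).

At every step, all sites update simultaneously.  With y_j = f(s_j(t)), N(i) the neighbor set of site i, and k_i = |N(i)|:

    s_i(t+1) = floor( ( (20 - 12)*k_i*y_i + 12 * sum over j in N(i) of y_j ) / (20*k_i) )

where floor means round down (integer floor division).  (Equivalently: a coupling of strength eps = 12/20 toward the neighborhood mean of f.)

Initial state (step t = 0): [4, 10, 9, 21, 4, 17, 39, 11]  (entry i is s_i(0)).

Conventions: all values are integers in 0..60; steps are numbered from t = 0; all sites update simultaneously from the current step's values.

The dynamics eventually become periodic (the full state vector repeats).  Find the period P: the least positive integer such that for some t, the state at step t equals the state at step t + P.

Answer: 2
Key observation: The state at step 5, [38, 38, 37, 37, 38, 38, 37, 37], reappears at step 7 — and no state repeats earlier — so the cycle the system enters has period 2.

Derivation:
t=0: [4, 10, 9, 21, 4, 17, 39, 11]
t=1: [13, 21, 26, 27, 16, 26, 29, 31]
t=2: [30, 35, 38, 39, 32, 37, 39, 39]
t=3: [39, 38, 37, 36, 39, 38, 36, 36]
t=4: [36, 37, 37, 38, 36, 37, 37, 38]
t=5: [38, 38, 37, 37, 38, 38, 37, 37]
t=6: [37, 37, 37, 38, 37, 37, 37, 38]
t=7: [38, 38, 37, 37, 38, 38, 37, 37]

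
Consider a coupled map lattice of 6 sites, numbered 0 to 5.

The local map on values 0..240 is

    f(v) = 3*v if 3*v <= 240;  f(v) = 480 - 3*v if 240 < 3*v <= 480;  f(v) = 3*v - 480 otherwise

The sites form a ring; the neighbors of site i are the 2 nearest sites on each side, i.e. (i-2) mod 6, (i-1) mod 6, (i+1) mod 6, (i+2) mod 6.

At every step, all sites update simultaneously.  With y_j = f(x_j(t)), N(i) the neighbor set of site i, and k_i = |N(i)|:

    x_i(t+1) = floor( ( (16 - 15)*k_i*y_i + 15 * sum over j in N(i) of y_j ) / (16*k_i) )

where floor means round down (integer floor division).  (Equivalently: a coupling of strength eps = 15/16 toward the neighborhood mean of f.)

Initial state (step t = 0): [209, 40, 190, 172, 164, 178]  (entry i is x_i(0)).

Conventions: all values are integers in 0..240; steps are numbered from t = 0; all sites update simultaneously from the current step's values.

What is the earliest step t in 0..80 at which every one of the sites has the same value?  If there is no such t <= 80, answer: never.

Simulating step by step:
t=0: [209, 40, 190, 172, 164, 178]  (not all equal)
t=1: [73, 84, 79, 66, 77, 77]  (not all equal)
t=2: [230, 221, 220, 229, 221, 219]  (not all equal)
t=3: [182, 192, 194, 182, 192, 194]  (not all equal)
t=4: [96, 84, 82, 96, 84, 82]  (not all equal)
t=5: [228, 213, 211, 228, 213, 211]  (not all equal)
t=6: [159, 177, 179, 159, 177, 179]  (not all equal)
t=7: [50, 31, 28, 50, 31, 28]  (not all equal)
t=8: [92, 115, 119, 92, 115, 119]  (not all equal)
t=9: [133, 161, 166, 133, 161, 166]  (not all equal)
t=10: [14, 46, 40, 14, 46, 40]  (not all equal)
t=11: [123, 84, 91, 123, 84, 91]  (not all equal)
t=12: [210, 163, 171, 210, 163, 171]  (not all equal)
t=13: [29, 86, 76, 29, 86, 76]  (not all equal)
t=14: [216, 161, 159, 216, 161, 159]  (not all equal)
t=15: [13, 80, 80, 13, 80, 80]  (not all equal)
t=16: [227, 145, 145, 227, 145, 145]  (not all equal)
t=17: [54, 118, 118, 54, 118, 118]  (not all equal)
t=18: [128, 142, 142, 128, 142, 142]  (not all equal)
t=19: [56, 73, 73, 56, 73, 73]  (not all equal)
t=20: [215, 195, 195, 215, 195, 195]  (not all equal)
t=21: [108, 133, 133, 108, 133, 133]  (not all equal)
t=22: [85, 116, 116, 85, 116, 116]  (not all equal)
t=23: [137, 175, 175, 137, 175, 175]  (not all equal)
t=24: [46, 56, 56, 46, 56, 56]  (not all equal)
t=25: [166, 153, 153, 166, 153, 153]  (not all equal)
t=26: [20, 19, 19, 20, 19, 19]  (not all equal)
t=27: [57, 58, 58, 57, 58, 58]  (not all equal)
t=28: [173, 172, 172, 173, 172, 172]  (not all equal)
t=29: [36, 37, 37, 36, 37, 37]  (not all equal)
t=30: [110, 109, 109, 110, 109, 109]  (not all equal)
t=31: [152, 151, 151, 152, 151, 151]  (not all equal)
t=32: [26, 25, 25, 26, 25, 25]  (not all equal)
t=33: [75, 76, 76, 75, 76, 76]  (not all equal)
t=34: [227, 226, 226, 227, 226, 226]  (not all equal)
t=35: [198, 199, 199, 198, 199, 199]  (not all equal)
t=36: [116, 115, 115, 116, 115, 115]  (not all equal)
t=37: [134, 133, 133, 134, 133, 133]  (not all equal)
t=38: [80, 79, 79, 80, 79, 79]  (not all equal)
t=39: [237, 238, 238, 237, 238, 238]  (not all equal)
t=40: [233, 232, 232, 233, 232, 232]  (not all equal)
t=41: [216, 217, 217, 216, 217, 217]  (not all equal)
t=42: [170, 169, 169, 170, 169, 169]  (not all equal)
t=43: [27, 28, 28, 27, 28, 28]  (not all equal)
t=44: [83, 82, 82, 83, 82, 82]  (not all equal)
t=45: [233, 232, 232, 233, 232, 232]  (not all equal)

Answer: never
Key observation: The state at step 40 reappears at step 45 — the system is in a cycle of period 5 from step 40 on.  No step 0..45 is synchronized, and the cycle repeats forever, so no step up to 80 (or ever) has all sites equal.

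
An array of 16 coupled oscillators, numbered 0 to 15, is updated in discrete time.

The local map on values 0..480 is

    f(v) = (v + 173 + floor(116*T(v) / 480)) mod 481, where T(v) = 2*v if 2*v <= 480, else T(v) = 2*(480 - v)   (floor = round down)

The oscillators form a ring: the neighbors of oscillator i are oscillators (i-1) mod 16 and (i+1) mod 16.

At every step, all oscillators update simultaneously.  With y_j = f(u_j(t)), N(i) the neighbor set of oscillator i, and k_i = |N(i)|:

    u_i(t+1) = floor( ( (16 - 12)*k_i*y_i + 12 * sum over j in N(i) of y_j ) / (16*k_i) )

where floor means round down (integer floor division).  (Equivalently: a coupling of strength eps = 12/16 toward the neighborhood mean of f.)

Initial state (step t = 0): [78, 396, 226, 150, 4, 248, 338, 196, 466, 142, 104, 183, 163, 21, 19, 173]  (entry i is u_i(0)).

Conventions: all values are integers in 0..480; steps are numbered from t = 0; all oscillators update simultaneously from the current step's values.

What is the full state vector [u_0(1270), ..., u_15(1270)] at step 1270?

Simulating step by step:
t=0: [78, 396, 226, 150, 4, 248, 338, 196, 466, 142, 104, 183, 163, 21, 19, 173]
t=1: [280, 150, 202, 175, 212, 116, 217, 214, 358, 279, 391, 388, 346, 281, 287, 290]
t=2: [192, 301, 428, 287, 292, 93, 136, 47, 55, 104, 103, 116, 97, 82, 71, 70]
t=3: [247, 245, 92, 100, 161, 245, 300, 296, 276, 298, 333, 326, 318, 296, 283, 344]
t=4: [69, 147, 216, 350, 241, 196, 67, 73, 73, 80, 87, 92, 85, 78, 83, 70]
t=5: [318, 205, 188, 48, 224, 235, 347, 277, 284, 291, 300, 302, 298, 295, 285, 283]
t=6: [227, 321, 383, 239, 112, 57, 65, 81, 70, 74, 77, 78, 77, 74, 72, 77]
t=7: [148, 78, 80, 184, 198, 292, 273, 277, 284, 281, 285, 287, 285, 282, 283, 186]
t=8: [374, 328, 347, 395, 311, 217, 69, 67, 68, 70, 70, 71, 70, 70, 211, 285]
t=9: [90, 105, 108, 102, 73, 137, 175, 273, 273, 274, 276, 276, 276, 174, 131, 63]
t=10: [299, 321, 327, 311, 332, 361, 273, 202, 65, 65, 65, 66, 202, 270, 353, 318]
t=11: [85, 86, 87, 91, 96, 87, 234, 243, 345, 269, 269, 345, 242, 232, 83, 91]
t=12: [302, 300, 303, 308, 307, 208, 141, 65, 67, 77, 77, 67, 64, 138, 202, 299]
t=13: [78, 79, 80, 81, 51, 174, 196, 312, 276, 281, 281, 275, 310, 371, 288, 226]
t=14: [190, 289, 291, 275, 333, 374, 309, 219, 74, 67, 67, 73, 88, 87, 71, 141]
t=15: [284, 216, 70, 80, 92, 96, 70, 140, 178, 275, 275, 285, 294, 293, 326, 370]
t=16: [65, 132, 182, 292, 304, 298, 329, 362, 276, 205, 67, 70, 73, 81, 94, 89]
t=17: [319, 358, 276, 214, 76, 84, 93, 87, 237, 246, 350, 276, 283, 295, 302, 294]
t=18: [90, 84, 60, 133, 186, 297, 302, 207, 143, 67, 69, 81, 70, 75, 76, 81]
t=19: [297, 287, 315, 358, 279, 217, 228, 294, 378, 315, 280, 279, 285, 281, 287, 294]
t=20: [74, 79, 89, 84, 62, 40, 40, 74, 90, 91, 74, 69, 69, 70, 72, 74]
t=21: [285, 292, 296, 287, 264, 244, 250, 272, 297, 297, 288, 277, 275, 276, 279, 280]
t=22: [71, 73, 73, 69, 60, 54, 56, 64, 72, 75, 72, 68, 66, 66, 67, 69]
t=23: [278, 279, 278, 272, 263, 257, 259, 267, 276, 280, 278, 274, 271, 270, 272, 275]
t=24: [67, 67, 66, 63, 59, 57, 58, 61, 64, 66, 66, 65, 64, 63, 64, 65]
t=25: [270, 271, 269, 265, 261, 258, 259, 263, 266, 268, 269, 268, 267, 266, 267, 269]
t=26: [63, 62, 62, 60, 58, 57, 57, 59, 60, 61, 62, 61, 61, 61, 61, 62]
t=27: [264, 264, 263, 261, 259, 257, 258, 259, 261, 263, 263, 263, 263, 263, 263, 264]
t=28: [60, 59, 59, 58, 57, 56, 56, 57, 58, 58, 59, 59, 59, 59, 59, 59]
t=29: [260, 260, 259, 258, 257, 256, 256, 257, 258, 259, 259, 260, 260, 260, 260, 260]
t=30: [58, 57, 57, 56, 56, 56, 56, 56, 56, 57, 57, 57, 58, 58, 58, 58]
t=31: [258, 257, 256, 256, 256, 256, 256, 256, 256, 256, 257, 257, 258, 259, 259, 259]
t=32: [56, 56, 56, 56, 56, 56, 56, 56, 56, 56, 56, 56, 56, 57, 57, 57]
t=33: [256, 256, 256, 256, 256, 256, 256, 256, 256, 256, 256, 256, 256, 256, 257, 256]
t=34: [56, 56, 56, 56, 56, 56, 56, 56, 56, 56, 56, 56, 56, 56, 56, 56]
t=35: [256, 256, 256, 256, 256, 256, 256, 256, 256, 256, 256, 256, 256, 256, 256, 256]
t=36: [56, 56, 56, 56, 56, 56, 56, 56, 56, 56, 56, 56, 56, 56, 56, 56]

Answer: [56, 56, 56, 56, 56, 56, 56, 56, 56, 56, 56, 56, 56, 56, 56, 56]
Key observation: The state at step 34, [56, 56, 56, 56, 56, 56, 56, 56, 56, 56, 56, 56, 56, 56, 56, 56], reappears at step 36: the system is in a cycle of period 2 from step 34 on.  Therefore the state at step 1270 equals the state at step 34 + ((1270 - 34) mod 2) = 34, which is [56, 56, 56, 56, 56, 56, 56, 56, 56, 56, 56, 56, 56, 56, 56, 56].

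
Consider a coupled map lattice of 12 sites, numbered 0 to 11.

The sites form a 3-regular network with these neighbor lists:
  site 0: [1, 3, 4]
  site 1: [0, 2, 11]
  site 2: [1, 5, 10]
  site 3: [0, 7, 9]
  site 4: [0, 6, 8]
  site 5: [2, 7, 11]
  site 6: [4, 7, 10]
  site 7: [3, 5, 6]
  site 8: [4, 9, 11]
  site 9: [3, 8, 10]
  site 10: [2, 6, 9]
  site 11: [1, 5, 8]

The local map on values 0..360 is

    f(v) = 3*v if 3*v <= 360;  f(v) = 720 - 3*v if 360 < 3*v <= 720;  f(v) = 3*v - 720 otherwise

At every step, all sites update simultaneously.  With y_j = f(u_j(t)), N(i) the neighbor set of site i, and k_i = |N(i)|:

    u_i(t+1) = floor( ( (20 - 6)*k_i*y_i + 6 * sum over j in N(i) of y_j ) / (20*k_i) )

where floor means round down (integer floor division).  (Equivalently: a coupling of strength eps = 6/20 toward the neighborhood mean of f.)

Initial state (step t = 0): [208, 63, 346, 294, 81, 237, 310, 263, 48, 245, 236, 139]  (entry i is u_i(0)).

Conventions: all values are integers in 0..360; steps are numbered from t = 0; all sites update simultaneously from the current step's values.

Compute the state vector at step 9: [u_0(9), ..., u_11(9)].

Answer: [287, 189, 232, 122, 291, 210, 172, 178, 321, 294, 133, 220]

Derivation:
t=0: [208, 63, 346, 294, 81, 237, 310, 263, 48, 245, 236, 139]
t=1: [126, 204, 243, 131, 215, 75, 179, 86, 156, 42, 62, 246]
t=2: [290, 112, 58, 301, 130, 186, 180, 254, 198, 164, 162, 71]
t=3: [189, 288, 195, 170, 276, 156, 186, 81, 165, 213, 222, 211]
t=4: [153, 138, 139, 194, 129, 222, 153, 232, 185, 105, 75, 123]
t=5: [260, 305, 270, 156, 301, 105, 240, 62, 215, 273, 245, 298]
t=6: [105, 168, 115, 210, 141, 265, 38, 186, 98, 103, 29, 180]
t=7: [280, 235, 279, 141, 280, 121, 134, 141, 284, 263, 137, 184]
t=8: [127, 51, 150, 256, 141, 308, 295, 305, 128, 122, 266, 168]
t=9: [287, 189, 232, 122, 291, 210, 172, 178, 321, 294, 133, 220]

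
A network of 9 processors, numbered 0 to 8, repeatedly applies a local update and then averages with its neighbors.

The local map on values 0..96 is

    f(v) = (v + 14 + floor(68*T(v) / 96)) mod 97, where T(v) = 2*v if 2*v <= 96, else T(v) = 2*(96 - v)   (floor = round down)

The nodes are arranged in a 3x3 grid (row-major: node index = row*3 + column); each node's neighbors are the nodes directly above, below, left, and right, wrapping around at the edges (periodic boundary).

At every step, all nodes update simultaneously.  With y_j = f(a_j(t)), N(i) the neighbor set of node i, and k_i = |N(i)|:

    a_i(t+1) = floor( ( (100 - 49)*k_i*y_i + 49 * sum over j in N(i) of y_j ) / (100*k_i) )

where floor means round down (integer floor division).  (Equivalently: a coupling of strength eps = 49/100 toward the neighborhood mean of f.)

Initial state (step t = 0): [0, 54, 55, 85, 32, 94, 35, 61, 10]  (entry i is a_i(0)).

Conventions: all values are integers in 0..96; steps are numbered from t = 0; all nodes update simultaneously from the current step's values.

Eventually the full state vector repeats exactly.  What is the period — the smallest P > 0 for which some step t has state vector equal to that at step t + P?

Simulating step by step:
t=0: [0, 54, 55, 85, 32, 94, 35, 61, 10]
t=1: [16, 35, 26, 23, 57, 28, 12, 33, 28]
t=2: [49, 31, 65, 60, 44, 72, 58, 66, 77]
t=3: [37, 57, 32, 27, 31, 23, 27, 32, 22]
t=4: [37, 48, 67, 69, 77, 75, 70, 78, 74]
t=5: [15, 25, 22, 20, 22, 21, 20, 22, 22]
t=6: [57, 68, 65, 61, 66, 64, 61, 67, 66]
t=7: [27, 24, 25, 26, 25, 25, 26, 25, 25]
t=8: [76, 73, 74, 75, 74, 74, 75, 74, 74]
t=9: [21, 21, 21, 21, 21, 21, 21, 21, 21]
t=10: [64, 64, 64, 64, 64, 64, 64, 64, 64]
t=11: [26, 26, 26, 26, 26, 26, 26, 26, 26]
t=12: [76, 76, 76, 76, 76, 76, 76, 76, 76]
t=13: [21, 21, 21, 21, 21, 21, 21, 21, 21]

Answer: 4
Key observation: The state at step 9, [21, 21, 21, 21, 21, 21, 21, 21, 21], reappears at step 13 — and no state repeats earlier — so the cycle the system enters has period 4.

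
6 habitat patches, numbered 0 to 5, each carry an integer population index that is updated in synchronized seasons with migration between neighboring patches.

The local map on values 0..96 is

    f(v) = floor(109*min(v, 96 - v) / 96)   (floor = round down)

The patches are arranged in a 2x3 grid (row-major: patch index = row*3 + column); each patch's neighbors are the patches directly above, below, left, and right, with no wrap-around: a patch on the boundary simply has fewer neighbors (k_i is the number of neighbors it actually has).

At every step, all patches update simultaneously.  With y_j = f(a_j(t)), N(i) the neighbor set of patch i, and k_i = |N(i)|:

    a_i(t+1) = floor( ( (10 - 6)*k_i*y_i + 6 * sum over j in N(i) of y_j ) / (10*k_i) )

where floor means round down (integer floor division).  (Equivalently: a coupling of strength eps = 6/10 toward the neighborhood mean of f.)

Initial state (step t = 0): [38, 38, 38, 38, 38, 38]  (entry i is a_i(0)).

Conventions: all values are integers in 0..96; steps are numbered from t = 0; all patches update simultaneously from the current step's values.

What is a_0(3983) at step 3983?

Simulating step by step:
t=0: [38, 38, 38, 38, 38, 38]
t=1: [43, 43, 43, 43, 43, 43]
t=2: [48, 48, 48, 48, 48, 48]
t=3: [54, 54, 54, 54, 54, 54]
t=4: [47, 47, 47, 47, 47, 47]
t=5: [53, 53, 53, 53, 53, 53]
t=6: [48, 48, 48, 48, 48, 48]

Answer: a_0(3983) = 54
Key observation: The state at step 2, [48, 48, 48, 48, 48, 48], reappears at step 6: the system is in a cycle of period 4 from step 2 on.  Therefore the state at step 3983 equals the state at step 2 + ((3983 - 2) mod 4) = 3, which is [54, 54, 54, 54, 54, 54].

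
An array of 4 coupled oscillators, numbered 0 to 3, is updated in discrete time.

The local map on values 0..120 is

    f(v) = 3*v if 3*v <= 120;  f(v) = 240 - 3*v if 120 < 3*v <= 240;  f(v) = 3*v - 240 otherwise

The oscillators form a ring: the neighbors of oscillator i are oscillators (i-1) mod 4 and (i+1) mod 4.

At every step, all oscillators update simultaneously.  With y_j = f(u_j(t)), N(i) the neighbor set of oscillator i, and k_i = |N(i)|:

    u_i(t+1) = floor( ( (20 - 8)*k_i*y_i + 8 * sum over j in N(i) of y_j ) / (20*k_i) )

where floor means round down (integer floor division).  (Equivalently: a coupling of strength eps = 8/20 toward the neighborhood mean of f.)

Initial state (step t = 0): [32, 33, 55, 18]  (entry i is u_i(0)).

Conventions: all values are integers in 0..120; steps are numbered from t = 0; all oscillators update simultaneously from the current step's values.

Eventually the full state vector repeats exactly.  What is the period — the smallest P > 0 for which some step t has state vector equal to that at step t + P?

Answer: 13
Key observation: The state at step 63, [43, 61, 43, 41], reappears at step 76 — and no state repeats earlier — so the cycle the system enters has period 13.

Derivation:
t=0: [32, 33, 55, 18]
t=1: [88, 93, 75, 66]
t=2: [30, 31, 25, 33]
t=3: [92, 88, 83, 92]
t=4: [33, 23, 17, 30]
t=5: [91, 71, 62, 84]
t=6: [27, 33, 40, 24]
t=7: [82, 99, 106, 83]
t=8: [16, 51, 60, 22]
t=9: [59, 73, 66, 61]
t=10: [53, 33, 40, 55]
t=11: [83, 99, 106, 85]
t=12: [19, 51, 61, 26]
t=13: [67, 75, 67, 69]
t=14: [33, 24, 33, 35]
t=15: [94, 82, 94, 102]
t=16: [39, 20, 39, 56]
t=17: [96, 82, 96, 90]
t=18: [36, 22, 36, 37]
t=19: [100, 82, 100, 109]
t=20: [54, 27, 54, 76]
t=21: [65, 79, 65, 38]
t=22: [50, 19, 50, 86]
t=23: [69, 70, 69, 46]
t=24: [46, 31, 46, 74]
t=25: [83, 96, 83, 51]
t=26: [32, 32, 32, 55]
t=27: [91, 96, 91, 83]
t=28: [31, 42, 31, 18]
t=29: [89, 105, 89, 69]
t=30: [37, 55, 37, 30]
t=31: [99, 89, 99, 98]
t=32: [50, 39, 50, 55]
t=33: [92, 106, 92, 81]
t=34: [37, 61, 37, 16]
t=35: [87, 78, 87, 73]
t=36: [18, 12, 18, 21]
t=37: [52, 43, 52, 59]
t=38: [85, 100, 85, 71]
t=39: [26, 42, 26, 22]
t=40: [82, 99, 82, 70]
t=41: [21, 36, 21, 20]
t=42: [71, 90, 71, 61]
t=43: [33, 28, 33, 45]
t=44: [97, 90, 97, 102]
t=45: [49, 38, 49, 60]
t=46: [90, 105, 90, 73]
t=47: [37, 57, 37, 24]
t=48: [94, 85, 94, 87]
t=49: [32, 25, 32, 29]
t=50: [90, 83, 90, 90]
t=51: [25, 17, 25, 30]
t=52: [73, 60, 73, 84]
t=53: [27, 44, 27, 15]
t=54: [79, 97, 79, 59]
t=55: [24, 31, 24, 39]
t=56: [85, 84, 85, 99]
t=57: [22, 13, 22, 40]
t=58: [71, 49, 71, 98]
t=59: [45, 66, 45, 43]
t=60: [93, 67, 93, 108]
t=61: [48, 39, 48, 66]
t=62: [89, 108, 89, 63]
t=63: [43, 61, 43, 41]
t=64: [101, 78, 101, 114]
t=65: [59, 28, 59, 86]
t=66: [58, 75, 58, 36]
t=67: [64, 35, 64, 91]
t=68: [56, 82, 56, 39]
t=69: [67, 32, 67, 99]
t=70: [54, 73, 54, 49]
t=71: [69, 43, 69, 87]
t=72: [46, 79, 46, 25]
t=73: [76, 42, 76, 85]
t=74: [33, 73, 33, 13]
t=75: [71, 52, 71, 63]
t=76: [43, 61, 43, 41]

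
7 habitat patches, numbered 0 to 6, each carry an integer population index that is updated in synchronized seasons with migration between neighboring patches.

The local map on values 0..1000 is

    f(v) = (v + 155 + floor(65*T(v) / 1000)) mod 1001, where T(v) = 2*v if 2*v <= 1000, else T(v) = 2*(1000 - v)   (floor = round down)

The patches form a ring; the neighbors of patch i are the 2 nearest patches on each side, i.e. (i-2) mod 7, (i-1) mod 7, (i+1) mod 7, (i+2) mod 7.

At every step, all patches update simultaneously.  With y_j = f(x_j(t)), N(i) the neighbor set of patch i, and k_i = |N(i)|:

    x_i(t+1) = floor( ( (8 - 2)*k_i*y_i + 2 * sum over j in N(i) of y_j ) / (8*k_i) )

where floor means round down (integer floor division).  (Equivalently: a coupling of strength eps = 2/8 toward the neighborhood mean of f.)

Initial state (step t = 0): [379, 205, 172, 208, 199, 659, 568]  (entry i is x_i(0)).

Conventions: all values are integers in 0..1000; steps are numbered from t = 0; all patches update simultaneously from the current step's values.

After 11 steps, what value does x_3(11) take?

Answer: x_3(11) = 149

Derivation:
t=0: [379, 205, 172, 208, 199, 659, 568]
t=1: [585, 420, 370, 415, 432, 776, 722]
t=2: [786, 653, 597, 642, 674, 905, 873]
t=3: [836, 805, 823, 794, 763, 223, 204]
t=4: [119, 824, 182, 877, 821, 449, 435]
t=5: [321, 83, 353, 160, 856, 620, 606]
t=6: [540, 324, 485, 354, 178, 723, 710]
t=7: [755, 572, 663, 572, 459, 845, 835]
t=8: [810, 748, 844, 732, 609, 164, 158]
t=9: [843, 842, 242, 822, 711, 446, 442]
t=10: [122, 143, 442, 875, 848, 654, 590]
t=11: [382, 348, 532, 149, 162, 712, 691]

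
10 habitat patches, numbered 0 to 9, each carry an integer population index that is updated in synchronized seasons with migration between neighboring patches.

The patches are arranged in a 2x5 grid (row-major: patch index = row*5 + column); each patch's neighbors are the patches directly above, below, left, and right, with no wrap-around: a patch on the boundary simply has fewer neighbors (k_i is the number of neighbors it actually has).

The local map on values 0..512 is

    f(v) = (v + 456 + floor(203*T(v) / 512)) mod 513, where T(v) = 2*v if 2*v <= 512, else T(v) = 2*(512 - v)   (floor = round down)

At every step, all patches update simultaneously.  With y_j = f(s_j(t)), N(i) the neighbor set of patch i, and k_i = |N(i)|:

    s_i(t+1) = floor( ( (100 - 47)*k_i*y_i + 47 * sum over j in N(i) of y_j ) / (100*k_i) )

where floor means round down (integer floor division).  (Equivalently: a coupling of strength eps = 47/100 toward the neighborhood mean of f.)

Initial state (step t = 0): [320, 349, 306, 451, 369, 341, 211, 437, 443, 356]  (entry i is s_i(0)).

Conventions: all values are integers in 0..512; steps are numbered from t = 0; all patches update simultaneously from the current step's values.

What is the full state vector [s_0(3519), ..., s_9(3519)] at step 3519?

Simulating step by step:
t=0: [320, 349, 306, 451, 369, 341, 211, 437, 443, 356]
t=1: [417, 402, 422, 434, 428, 395, 370, 416, 437, 426]
t=2: [433, 432, 435, 437, 437, 430, 428, 434, 437, 437]
t=3: [438, 438, 438, 439, 439, 437, 437, 438, 438, 439]
t=4: [439, 439, 439, 439, 439, 439, 439, 439, 439, 439]
t=5: [439, 439, 439, 439, 439, 439, 439, 439, 439, 439]

Answer: [439, 439, 439, 439, 439, 439, 439, 439, 439, 439]
Key observation: The state at step 4, [439, 439, 439, 439, 439, 439, 439, 439, 439, 439], reappears at step 5: the system is in a cycle of period 1 from step 4 on.  Therefore the state at step 3519 equals the state at step 4 + ((3519 - 4) mod 1) = 4, which is [439, 439, 439, 439, 439, 439, 439, 439, 439, 439].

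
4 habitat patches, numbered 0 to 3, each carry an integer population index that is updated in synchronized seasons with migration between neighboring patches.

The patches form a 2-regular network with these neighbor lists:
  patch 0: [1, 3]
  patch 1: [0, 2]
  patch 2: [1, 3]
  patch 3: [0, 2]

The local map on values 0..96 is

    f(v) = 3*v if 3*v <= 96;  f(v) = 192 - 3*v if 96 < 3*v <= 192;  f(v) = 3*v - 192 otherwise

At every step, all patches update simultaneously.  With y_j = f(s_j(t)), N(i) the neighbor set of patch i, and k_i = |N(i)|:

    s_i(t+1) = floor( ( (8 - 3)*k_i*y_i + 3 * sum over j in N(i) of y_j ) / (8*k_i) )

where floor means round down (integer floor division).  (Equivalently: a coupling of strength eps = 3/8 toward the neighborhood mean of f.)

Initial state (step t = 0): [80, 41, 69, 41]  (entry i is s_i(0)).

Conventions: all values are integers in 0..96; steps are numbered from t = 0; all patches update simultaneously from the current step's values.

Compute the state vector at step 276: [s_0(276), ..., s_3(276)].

Simulating step by step:
t=0: [80, 41, 69, 41]
t=1: [55, 54, 35, 54]
t=2: [28, 40, 65, 40]
t=3: [79, 61, 28, 61]
t=4: [31, 29, 55, 29]
t=5: [90, 76, 49, 76]
t=6: [62, 45, 41, 45]
t=7: [25, 49, 64, 49]
t=8: [63, 42, 16, 42]
t=9: [26, 50, 54, 50]
t=10: [64, 46, 34, 46]
t=11: [20, 50, 76, 50]
t=12: [53, 44, 38, 44]
t=13: [43, 58, 71, 58]
t=14: [46, 27, 19, 27]
t=15: [64, 71, 66, 71]
t=16: [7, 14, 11, 14]
t=17: [28, 36, 36, 36]
t=18: [84, 84, 84, 84]
t=19: [60, 60, 60, 60]
t=20: [12, 12, 12, 12]
t=21: [36, 36, 36, 36]
t=22: [84, 84, 84, 84]

Answer: [12, 12, 12, 12]
Key observation: The state at step 18, [84, 84, 84, 84], reappears at step 22: the system is in a cycle of period 4 from step 18 on.  Therefore the state at step 276 equals the state at step 18 + ((276 - 18) mod 4) = 20, which is [12, 12, 12, 12].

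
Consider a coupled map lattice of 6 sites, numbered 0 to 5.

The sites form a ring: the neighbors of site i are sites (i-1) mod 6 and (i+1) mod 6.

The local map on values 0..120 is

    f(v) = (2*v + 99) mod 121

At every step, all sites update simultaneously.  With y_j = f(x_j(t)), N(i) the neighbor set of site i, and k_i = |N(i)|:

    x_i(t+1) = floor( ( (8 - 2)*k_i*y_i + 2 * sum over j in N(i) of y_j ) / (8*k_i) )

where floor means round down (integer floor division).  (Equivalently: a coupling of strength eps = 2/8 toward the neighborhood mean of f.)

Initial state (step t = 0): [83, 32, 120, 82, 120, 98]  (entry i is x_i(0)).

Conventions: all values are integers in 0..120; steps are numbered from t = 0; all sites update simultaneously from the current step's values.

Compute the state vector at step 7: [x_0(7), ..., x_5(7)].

Answer: [69, 99, 94, 59, 97, 54]

Derivation:
t=0: [83, 32, 120, 82, 120, 98]
t=1: [29, 46, 80, 40, 82, 54]
t=2: [46, 59, 28, 48, 33, 71]
t=3: [79, 85, 46, 65, 57, 104]
t=4: [22, 30, 69, 101, 90, 62]
t=5: [34, 45, 99, 63, 47, 83]
t=6: [45, 63, 62, 93, 69, 32]
t=7: [69, 99, 94, 59, 97, 54]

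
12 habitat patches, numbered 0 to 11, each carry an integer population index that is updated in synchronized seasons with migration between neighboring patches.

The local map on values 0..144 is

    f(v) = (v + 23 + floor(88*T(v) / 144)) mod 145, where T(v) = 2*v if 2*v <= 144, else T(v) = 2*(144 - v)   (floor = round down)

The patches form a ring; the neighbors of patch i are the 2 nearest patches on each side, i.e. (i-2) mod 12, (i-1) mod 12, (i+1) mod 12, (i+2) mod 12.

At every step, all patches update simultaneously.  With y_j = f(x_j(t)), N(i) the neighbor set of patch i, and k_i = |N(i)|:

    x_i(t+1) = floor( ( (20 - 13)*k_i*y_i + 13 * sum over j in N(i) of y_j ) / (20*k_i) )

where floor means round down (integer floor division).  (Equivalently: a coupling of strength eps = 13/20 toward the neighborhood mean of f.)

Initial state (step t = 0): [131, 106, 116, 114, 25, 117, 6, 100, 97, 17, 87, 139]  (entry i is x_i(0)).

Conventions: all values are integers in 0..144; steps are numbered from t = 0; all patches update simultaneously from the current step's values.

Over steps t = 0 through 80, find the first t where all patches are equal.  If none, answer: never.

Answer: 7
Key observation: Synchronization is absorbing here: once all patches are equal they stay equal, and step 7 is the first all-equal step.

Derivation:
t=0: [131, 106, 116, 114, 25, 117, 6, 100, 97, 17, 87, 139]  (not all equal)
t=1: [27, 27, 35, 36, 46, 37, 40, 36, 37, 40, 34, 32]  (not all equal)
t=2: [89, 90, 99, 103, 111, 108, 110, 106, 105, 103, 98, 93]  (not all equal)
t=3: [33, 33, 32, 31, 29, 29, 29, 30, 30, 31, 32, 32]  (not all equal)
t=4: [95, 94, 93, 91, 88, 87, 87, 88, 89, 91, 93, 94]  (not all equal)
t=5: [32, 32, 33, 33, 33, 33, 34, 33, 33, 33, 33, 32]  (not all equal)
t=6: [94, 94, 95, 95, 96, 96, 96, 96, 96, 95, 95, 94]  (not all equal)
t=7: [32, 32, 32, 32, 32, 32, 32, 32, 32, 32, 32, 32]  (all equal)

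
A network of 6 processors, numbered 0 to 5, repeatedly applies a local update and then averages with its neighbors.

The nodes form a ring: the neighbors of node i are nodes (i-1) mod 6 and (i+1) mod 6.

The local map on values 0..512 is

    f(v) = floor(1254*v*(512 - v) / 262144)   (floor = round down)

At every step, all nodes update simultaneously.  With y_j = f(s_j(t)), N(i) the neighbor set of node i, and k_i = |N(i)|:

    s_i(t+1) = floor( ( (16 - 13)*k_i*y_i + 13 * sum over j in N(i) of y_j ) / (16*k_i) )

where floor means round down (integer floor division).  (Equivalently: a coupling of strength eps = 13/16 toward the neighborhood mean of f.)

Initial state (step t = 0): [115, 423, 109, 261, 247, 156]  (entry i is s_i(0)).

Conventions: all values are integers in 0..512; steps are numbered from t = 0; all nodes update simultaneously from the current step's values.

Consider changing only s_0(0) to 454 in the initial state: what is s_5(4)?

Simulating step by step:
t=0: [454, 423, 109, 261, 247, 156]
t=1: [204, 169, 239, 271, 293, 227]
t=2: [294, 300, 297, 309, 309, 304]
t=3: [303, 305, 302, 302, 300, 302]
t=4: [302, 302, 302, 303, 303, 303]

Answer: s_5(4) = 303
Key observation: This trace re-runs the system from the modified initial state.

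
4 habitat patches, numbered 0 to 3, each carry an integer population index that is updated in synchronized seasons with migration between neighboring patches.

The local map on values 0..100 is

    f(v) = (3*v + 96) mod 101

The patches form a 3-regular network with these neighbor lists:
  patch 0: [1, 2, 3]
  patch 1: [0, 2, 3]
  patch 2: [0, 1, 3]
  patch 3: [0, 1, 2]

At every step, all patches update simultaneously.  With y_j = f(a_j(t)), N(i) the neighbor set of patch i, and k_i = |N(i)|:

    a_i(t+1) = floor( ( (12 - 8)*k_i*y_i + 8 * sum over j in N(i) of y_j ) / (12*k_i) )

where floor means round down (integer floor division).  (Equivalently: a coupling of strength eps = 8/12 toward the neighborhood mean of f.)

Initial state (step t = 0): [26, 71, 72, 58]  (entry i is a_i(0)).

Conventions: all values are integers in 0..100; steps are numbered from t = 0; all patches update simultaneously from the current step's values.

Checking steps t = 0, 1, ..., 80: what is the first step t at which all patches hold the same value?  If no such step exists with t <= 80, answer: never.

Answer: 5
Key observation: Synchronization is absorbing here: once all patches are equal they stay equal, and step 5 is the first all-equal step.

Derivation:
t=0: [26, 71, 72, 58]  (not all equal)
t=1: [42, 35, 35, 42]  (not all equal)
t=2: [55, 64, 64, 55]  (not all equal)
t=3: [71, 74, 74, 71]  (not all equal)
t=4: [10, 11, 11, 10]  (not all equal)
t=5: [26, 26, 26, 26]  (all equal)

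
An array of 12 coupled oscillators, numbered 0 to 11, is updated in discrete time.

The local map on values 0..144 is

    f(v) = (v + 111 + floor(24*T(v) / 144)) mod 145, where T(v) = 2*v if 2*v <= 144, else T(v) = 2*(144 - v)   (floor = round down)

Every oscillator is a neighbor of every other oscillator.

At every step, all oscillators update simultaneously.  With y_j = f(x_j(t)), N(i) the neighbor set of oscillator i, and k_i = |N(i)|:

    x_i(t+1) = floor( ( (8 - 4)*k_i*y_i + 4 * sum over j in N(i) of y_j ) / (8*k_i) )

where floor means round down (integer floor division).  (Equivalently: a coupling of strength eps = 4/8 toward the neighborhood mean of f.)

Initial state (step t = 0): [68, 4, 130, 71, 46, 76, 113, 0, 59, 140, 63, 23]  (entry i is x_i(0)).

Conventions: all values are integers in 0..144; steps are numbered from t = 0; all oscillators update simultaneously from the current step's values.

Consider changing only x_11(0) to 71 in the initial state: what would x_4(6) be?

Answer: x_4(6) = 100
Key observation: This trace re-runs the system from the modified initial state.

Derivation:
t=0: [68, 4, 130, 71, 46, 76, 113, 0, 59, 140, 63, 71]
t=1: [65, 92, 85, 67, 52, 69, 80, 90, 60, 88, 62, 67]
t=2: [55, 66, 63, 57, 48, 58, 62, 65, 53, 64, 53, 57]
t=3: [41, 48, 46, 42, 37, 43, 45, 47, 40, 46, 40, 42]
t=4: [21, 26, 24, 22, 19, 23, 24, 25, 21, 24, 21, 22]
t=5: [133, 70, 135, 133, 132, 134, 135, 135, 133, 135, 133, 133]
t=6: [100, 80, 101, 100, 100, 100, 101, 101, 100, 101, 100, 100]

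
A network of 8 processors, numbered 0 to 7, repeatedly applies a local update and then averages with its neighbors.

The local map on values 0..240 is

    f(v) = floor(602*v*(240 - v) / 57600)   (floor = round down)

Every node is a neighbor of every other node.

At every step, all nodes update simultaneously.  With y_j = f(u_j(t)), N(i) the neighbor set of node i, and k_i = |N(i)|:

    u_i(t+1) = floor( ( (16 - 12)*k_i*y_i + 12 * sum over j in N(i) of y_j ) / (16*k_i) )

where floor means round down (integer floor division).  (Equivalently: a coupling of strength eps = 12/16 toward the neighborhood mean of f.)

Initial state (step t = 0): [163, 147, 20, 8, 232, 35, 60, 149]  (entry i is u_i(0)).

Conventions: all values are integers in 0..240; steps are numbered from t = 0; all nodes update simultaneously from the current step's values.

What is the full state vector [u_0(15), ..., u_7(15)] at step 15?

Simulating step by step:
t=0: [163, 147, 20, 8, 232, 35, 60, 149]
t=1: [91, 93, 79, 75, 75, 83, 89, 93]
t=2: [137, 137, 135, 135, 135, 136, 136, 137]
t=3: [147, 147, 147, 147, 147, 147, 147, 147]
t=4: [142, 142, 142, 142, 142, 142, 142, 142]
t=5: [145, 145, 145, 145, 145, 145, 145, 145]
t=6: [143, 143, 143, 143, 143, 143, 143, 143]
t=7: [144, 144, 144, 144, 144, 144, 144, 144]
t=8: [144, 144, 144, 144, 144, 144, 144, 144]
t=9: [144, 144, 144, 144, 144, 144, 144, 144]
t=10: [144, 144, 144, 144, 144, 144, 144, 144]
t=11: [144, 144, 144, 144, 144, 144, 144, 144]
t=12: [144, 144, 144, 144, 144, 144, 144, 144]
t=13: [144, 144, 144, 144, 144, 144, 144, 144]
t=14: [144, 144, 144, 144, 144, 144, 144, 144]
t=15: [144, 144, 144, 144, 144, 144, 144, 144]

Answer: [144, 144, 144, 144, 144, 144, 144, 144]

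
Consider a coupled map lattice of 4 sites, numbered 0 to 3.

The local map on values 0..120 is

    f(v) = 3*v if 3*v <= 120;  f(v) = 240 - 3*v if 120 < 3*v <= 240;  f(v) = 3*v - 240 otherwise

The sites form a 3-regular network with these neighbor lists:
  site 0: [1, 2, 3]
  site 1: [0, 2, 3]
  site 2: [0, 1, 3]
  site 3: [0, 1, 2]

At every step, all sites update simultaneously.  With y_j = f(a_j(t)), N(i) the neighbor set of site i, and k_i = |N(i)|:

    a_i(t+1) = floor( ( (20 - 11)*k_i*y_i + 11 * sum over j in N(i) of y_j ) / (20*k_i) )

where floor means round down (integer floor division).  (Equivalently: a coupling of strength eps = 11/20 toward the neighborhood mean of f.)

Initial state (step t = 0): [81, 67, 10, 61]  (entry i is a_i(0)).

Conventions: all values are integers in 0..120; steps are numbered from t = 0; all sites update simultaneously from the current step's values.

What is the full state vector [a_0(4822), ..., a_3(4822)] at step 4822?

Answer: [9, 9, 9, 10]
Key observation: The state at step 14, [9, 9, 9, 10], reappears at step 18: the system is in a cycle of period 4 from step 14 on.  Therefore the state at step 4822 equals the state at step 14 + ((4822 - 14) mod 4) = 14, which is [9, 9, 9, 10].

Derivation:
t=0: [81, 67, 10, 61]
t=1: [24, 34, 31, 38]
t=2: [89, 97, 94, 100]
t=3: [40, 46, 44, 49]
t=4: [109, 104, 106, 102]
t=5: [78, 74, 76, 73]
t=6: [12, 15, 13, 16]
t=7: [40, 42, 41, 43]
t=8: [116, 115, 115, 114]
t=9: [105, 105, 105, 104]
t=10: [74, 74, 74, 73]
t=11: [18, 18, 18, 19]
t=12: [54, 54, 54, 55]
t=13: [77, 77, 77, 76]
t=14: [9, 9, 9, 10]
t=15: [27, 27, 27, 28]
t=16: [81, 81, 81, 82]
t=17: [3, 3, 3, 4]
t=18: [9, 9, 9, 10]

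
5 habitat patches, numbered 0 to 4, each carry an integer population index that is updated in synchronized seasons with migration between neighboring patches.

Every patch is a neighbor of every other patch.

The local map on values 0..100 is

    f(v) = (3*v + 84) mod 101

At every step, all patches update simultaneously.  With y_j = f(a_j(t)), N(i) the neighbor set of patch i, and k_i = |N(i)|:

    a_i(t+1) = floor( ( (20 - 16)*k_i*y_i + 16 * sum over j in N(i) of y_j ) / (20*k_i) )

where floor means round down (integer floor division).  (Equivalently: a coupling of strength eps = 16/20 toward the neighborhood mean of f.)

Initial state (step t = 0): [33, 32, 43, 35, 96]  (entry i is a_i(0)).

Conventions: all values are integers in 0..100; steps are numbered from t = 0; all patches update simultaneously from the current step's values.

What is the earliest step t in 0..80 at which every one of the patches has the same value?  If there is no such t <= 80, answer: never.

Answer: 1
Key observation: Synchronization is absorbing here: once all patches are equal they stay equal, and step 1 is the first all-equal step.

Derivation:
t=0: [33, 32, 43, 35, 96]  (not all equal)
t=1: [65, 65, 65, 65, 65]  (all equal)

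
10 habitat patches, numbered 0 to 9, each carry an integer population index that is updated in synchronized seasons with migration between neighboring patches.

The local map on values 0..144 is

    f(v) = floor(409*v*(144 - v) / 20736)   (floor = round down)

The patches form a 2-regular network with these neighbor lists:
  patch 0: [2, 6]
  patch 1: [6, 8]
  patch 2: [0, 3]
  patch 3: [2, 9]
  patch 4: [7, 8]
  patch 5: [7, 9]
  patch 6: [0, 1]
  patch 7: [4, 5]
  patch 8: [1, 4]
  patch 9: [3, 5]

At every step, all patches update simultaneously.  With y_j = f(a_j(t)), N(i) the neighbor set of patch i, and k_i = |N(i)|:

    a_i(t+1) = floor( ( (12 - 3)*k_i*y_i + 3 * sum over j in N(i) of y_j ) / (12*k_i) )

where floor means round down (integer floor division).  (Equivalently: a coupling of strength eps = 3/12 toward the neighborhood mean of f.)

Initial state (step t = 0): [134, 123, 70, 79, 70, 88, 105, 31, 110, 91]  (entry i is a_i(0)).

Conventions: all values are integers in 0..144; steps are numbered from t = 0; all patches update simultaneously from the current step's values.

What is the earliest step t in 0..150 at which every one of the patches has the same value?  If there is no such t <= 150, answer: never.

Simulating step by step:
t=0: [134, 123, 70, 79, 70, 88, 105, 31, 110, 91]  (not all equal)
t=1: [42, 56, 92, 100, 94, 93, 69, 76, 73, 96]  (not all equal)
t=2: [87, 98, 91, 87, 94, 93, 99, 98, 100, 89]  (not all equal)
t=3: [95, 87, 95, 96, 90, 92, 88, 89, 87, 95]  (not all equal)
t=4: [91, 97, 90, 90, 95, 93, 96, 95, 96, 91]  (not all equal)
t=5: [94, 89, 95, 95, 90, 93, 90, 91, 90, 94]  (not all equal)
t=6: [92, 95, 91, 91, 95, 93, 94, 94, 95, 92]  (not all equal)
t=7: [93, 91, 94, 94, 91, 93, 92, 92, 91, 94]  (not all equal)
t=8: [93, 94, 92, 92, 94, 93, 94, 94, 95, 92]  (not all equal)
t=9: [93, 91, 93, 94, 91, 93, 92, 92, 91, 93]  (not all equal)
t=10: [93, 94, 92, 92, 94, 93, 94, 94, 95, 92]  (not all equal)

Answer: never
Key observation: The state at step 8 reappears at step 10 — the system is in a cycle of period 2 from step 8 on.  No step 0..10 is synchronized, and the cycle repeats forever, so no step up to 150 (or ever) has all patches equal.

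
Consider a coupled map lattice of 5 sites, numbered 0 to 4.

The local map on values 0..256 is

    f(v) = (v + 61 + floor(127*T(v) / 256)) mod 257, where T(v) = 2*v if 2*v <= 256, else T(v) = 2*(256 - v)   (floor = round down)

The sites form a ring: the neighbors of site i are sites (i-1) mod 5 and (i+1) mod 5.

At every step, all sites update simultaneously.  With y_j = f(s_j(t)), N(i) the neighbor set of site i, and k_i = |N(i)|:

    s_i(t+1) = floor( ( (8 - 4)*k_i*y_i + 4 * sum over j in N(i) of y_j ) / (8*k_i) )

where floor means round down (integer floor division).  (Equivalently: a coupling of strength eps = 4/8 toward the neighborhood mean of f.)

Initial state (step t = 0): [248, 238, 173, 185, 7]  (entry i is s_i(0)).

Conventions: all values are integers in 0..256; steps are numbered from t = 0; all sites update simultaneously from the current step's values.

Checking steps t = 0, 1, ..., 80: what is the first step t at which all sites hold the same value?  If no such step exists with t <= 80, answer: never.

Simulating step by step:
t=0: [248, 238, 173, 185, 7]  (not all equal)
t=1: [62, 59, 59, 62, 66]  (not all equal)
t=2: [184, 179, 179, 184, 188]  (not all equal)
t=3: [59, 59, 59, 59, 59]  (all equal)

Answer: 3
Key observation: Synchronization is absorbing here: once all sites are equal they stay equal, and step 3 is the first all-equal step.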